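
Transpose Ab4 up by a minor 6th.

Counting six letter names up from A lands on F.
A minor sixth is 8 semitones; 8 semitones up from Ab4 gives Fb5.

Fb5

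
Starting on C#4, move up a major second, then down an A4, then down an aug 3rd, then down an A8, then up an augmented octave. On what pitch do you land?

Up a major second from C#4: D#4 (2 semitones up).
D#4 down an augmented fourth → A3 (6 semitones).
A3 down an augmented third → Fb3 (5 semitones).
Down an augmented octave from Fb3: Fbb2 (13 semitones down).
An augmented octave up from Fbb2 is Fb3.

Fb3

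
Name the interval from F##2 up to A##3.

F to A spans three letter names (F-G-A), plus an octave — that makes it a tenth of some quality.
The major tenth spans 16 semitones, and F##2 to A##3 is exactly 16 semitones — so this is a major tenth.
(Equivalently, a compound major third: a major third plus an octave.)

major 10th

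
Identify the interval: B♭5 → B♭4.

Descending from Bb5 to Bb4 is the same interval as ascending Bb4 to Bb5.
B to B is the same letter name, plus an octave — that makes it an octave of some quality.
Bb4 to Bb5 is 12 semitones, matching the perfect octave exactly, so the quality is perfect.

perfect octave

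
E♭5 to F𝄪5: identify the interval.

doubly augmented second

E to F spans two letter names (E-F), so the interval is some kind of second.
A major second would be 2 semitones; Eb5 to F##5 is 4, two semitones wider, so the interval is doubly augmented.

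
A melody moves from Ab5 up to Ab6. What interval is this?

A to A is the same letter name, plus an octave, so the interval is some kind of octave.
Ab5 to Ab6 is 12 semitones, matching the perfect octave exactly, so the quality is perfect.

perfect 8th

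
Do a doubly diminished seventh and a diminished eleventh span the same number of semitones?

8 semitones (doubly diminished seventh) vs 16 semitones (diminished eleventh): not equal.

No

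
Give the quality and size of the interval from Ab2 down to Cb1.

Descending from Ab2 to Cb1 is the same interval as ascending Cb1 to Ab2.
C to A spans six letter names (C-D-E-F-G-A), plus an octave: a thirteenth.
Cb1 to Ab2 is 21 semitones, matching the major thirteenth exactly, so the quality is major.
(Equivalently, a compound major sixth: a major sixth plus an octave.)

M13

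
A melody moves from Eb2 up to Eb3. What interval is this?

E to E is the same letter name, plus an octave: an octave.
Counting semitones, Eb2→Eb3 is 12, which is the perfect octave.

perfect octave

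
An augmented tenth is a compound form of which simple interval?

Subtracting seven from the interval number removes an octave: 10 − 7 = 3.
That makes an augmented tenth a compound augmented third — an octave plus an augmented third.

augmented third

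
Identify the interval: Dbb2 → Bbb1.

minor 3rd

Descending from Dbb2 to Bbb1 is the same interval as ascending Bbb1 to Dbb2.
B to D spans three letter names (B-C-D), so the interval is some kind of third.
Bbb1 to Dbb2 is 3 semitones, a half step short of the major third (4), so this is minor.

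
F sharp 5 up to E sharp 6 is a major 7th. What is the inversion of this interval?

Interval numbers invert to sum to nine: 7 + 2 = 9, so a seventh inverts to a second.
The quality also flips — major becomes minor — giving a minor second.

m2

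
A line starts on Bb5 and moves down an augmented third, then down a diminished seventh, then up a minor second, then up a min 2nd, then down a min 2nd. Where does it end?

Bb5 down an augmented third → Gbb5 (5 semitones).
A diminished seventh down from Gbb5 is Ab4.
A minor second up from Ab4 is Bbb4.
Bbb4 up a minor second → Cbb5 (1 semitone).
A minor second down from Cbb5 is Bbb4.

Bbb4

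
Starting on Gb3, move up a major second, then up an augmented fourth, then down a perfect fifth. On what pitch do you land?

G3

A major second up from Gb3 is Ab3.
Ab3 up an augmented fourth → D4 (6 semitones).
Down a perfect fifth from D4: G3 (7 semitones down).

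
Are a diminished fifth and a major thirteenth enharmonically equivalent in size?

No

A diminished fifth spans 6 semitones; a major thirteenth spans 21 semitones. They differ by 15.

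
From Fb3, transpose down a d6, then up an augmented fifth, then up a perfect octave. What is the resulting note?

E#4

A diminished sixth down from Fb3 is A2.
A2 up an augmented fifth → E#3 (8 semitones).
A perfect octave up from E#3 is E#4.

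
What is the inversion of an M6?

m3

Interval numbers invert to sum to nine: 6 + 3 = 9, so a sixth inverts to a third.
Quality inverts too: major becomes minor. That makes the inversion a minor third.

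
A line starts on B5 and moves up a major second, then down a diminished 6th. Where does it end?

E##5

Up a major second from B5: C#6 (2 semitones up).
A diminished sixth down from C#6 is E##5.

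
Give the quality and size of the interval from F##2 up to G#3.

minor ninth

F to G spans two letter names (F-G), plus an octave: a ninth.
At 13 semitones, F##2→G#3 falls one short of a major ninth: minor.
(Equivalently, a compound minor second: a minor second plus an octave.)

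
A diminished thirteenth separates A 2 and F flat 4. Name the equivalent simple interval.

d6

Subtracting seven from the interval number removes an octave: 13 − 7 = 6.
So a diminished thirteenth is an octave plus a diminished sixth. The quality is unchanged.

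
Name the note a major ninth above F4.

G5

Two letters up from F (plus an octave) reaches G.
Moving 14 semitones up from F4 (the size of a major ninth) reaches G5.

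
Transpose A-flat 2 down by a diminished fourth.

E 2

The fourth takes the letter from A down to E.
A diminished fourth is 4 semitones; 4 semitones down from Ab2 gives E2.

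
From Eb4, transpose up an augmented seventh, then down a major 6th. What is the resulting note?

F#4

Up an augmented seventh from Eb4: D#5 (12 semitones up).
D#5 down a major sixth → F#4 (9 semitones).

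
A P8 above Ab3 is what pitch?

For an octave the letter name doesn't change: still A, an octave up.
A perfect octave is 12 semitones; 12 semitones up from Ab3 gives Ab4.

Ab4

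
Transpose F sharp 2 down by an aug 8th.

F 1

An octave keeps the letter name F, an octave down from F.
Moving 13 semitones down from F#2 (the size of an augmented octave) reaches F1.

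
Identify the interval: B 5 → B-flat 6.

B to B is the same letter name, plus an octave — that makes it an octave of some quality.
B5 to Bb6 spans 11 semitones — one semitone narrower than the perfect octave (12) — giving a diminished octave.

diminished octave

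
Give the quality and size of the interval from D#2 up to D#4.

D to D is the same letter name, plus 2 octaves: a fifteenth.
The perfect fifteenth spans 24 semitones, and D#2 to D#4 is exactly 24 semitones — so this is a perfect fifteenth.
(Equivalently, a compound perfect octave: a perfect octave plus an octave.)

perfect fifteenth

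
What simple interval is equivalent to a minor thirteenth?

minor sixth

Each octave removed subtracts seven from the number: 13 − 7 = 6.
That makes a minor thirteenth a compound minor sixth — an octave plus a minor sixth.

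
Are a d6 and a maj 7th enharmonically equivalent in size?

No

A diminished sixth spans 7 semitones; a major seventh spans 11 semitones. They differ by 4.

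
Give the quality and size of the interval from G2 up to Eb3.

m6

G to E spans six letter names (G-A-B-C-D-E), so the interval is some kind of sixth.
At 8 semitones, G2→Eb3 falls one short of a major sixth: minor.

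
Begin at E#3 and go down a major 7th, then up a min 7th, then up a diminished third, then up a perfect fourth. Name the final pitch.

A major seventh down from E#3 is F#2.
Up a minor seventh from F#2: E3 (10 semitones up).
Up a diminished third from E3: Gb3 (2 semitones up).
Up a perfect fourth from Gb3: Cb4 (5 semitones up).

Cb4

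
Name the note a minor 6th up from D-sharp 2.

B 2

Counting six letter names up from D lands on B.
A minor sixth is 8 semitones; 8 semitones up from D#2 gives B2.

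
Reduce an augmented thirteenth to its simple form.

augmented sixth

Each octave removed subtracts seven from the number: 13 − 7 = 6.
So an augmented thirteenth is an octave plus an augmented sixth. The quality is unchanged.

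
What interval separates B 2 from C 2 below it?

M7

Descending from B2 to C2 is the same interval as ascending C2 to B2.
C to B spans seven letter names (C-D-E-F-G-A-B): a seventh.
The major seventh spans 11 semitones, and C2 to B2 is exactly 11 semitones — so this is a major seventh.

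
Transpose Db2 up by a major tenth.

The tenth's letter: D up three letter names plus an octave → F.
A major tenth is 16 semitones; 16 semitones up from Db2 gives F3.

F3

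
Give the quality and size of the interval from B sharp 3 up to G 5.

diminished thirteenth

B to G spans six letter names (B-C-D-E-F-G), plus an octave, so the interval is some kind of thirteenth.
A major thirteenth would be 21 semitones; B#3 to G5 is 19, two semitones narrower, so the interval is diminished.
(Equivalently, a compound diminished sixth: a diminished sixth plus an octave.)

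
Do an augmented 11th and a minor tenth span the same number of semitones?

No

An augmented eleventh is 18 semitones but a minor tenth is 15 semitones — different sizes.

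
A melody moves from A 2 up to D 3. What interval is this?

perfect fourth

A to D spans four letter names (A-B-C-D): a fourth.
The perfect fourth spans 5 semitones, and A2 to D3 is exactly 5 semitones — so this is a perfect fourth.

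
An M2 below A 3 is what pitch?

The second takes the letter from A down to G.
Moving 2 semitones down from A3 (the size of a major second) reaches G3.

G 3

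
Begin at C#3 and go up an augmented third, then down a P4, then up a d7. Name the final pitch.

Up an augmented third from C#3: E##3 (5 semitones up).
E##3 down a perfect fourth → B##2 (5 semitones).
B##2 up a diminished seventh → A#3 (9 semitones).

A#3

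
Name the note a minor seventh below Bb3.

The seventh takes the letter from B down to C.
Moving 10 semitones down from Bb3 (the size of a minor seventh) reaches C3.

C3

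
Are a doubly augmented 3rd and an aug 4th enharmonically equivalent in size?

Yes

A doubly augmented third spans 6 semitones, and an augmented fourth also spans 6 semitones — they're enharmonic.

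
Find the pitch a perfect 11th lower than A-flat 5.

E-flat 4

Counting four letter names plus an octave down from A lands on E.
A perfect eleventh is 17 semitones; 17 semitones down from Ab5 gives Eb4.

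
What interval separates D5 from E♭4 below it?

Descending from D5 to Eb4 is the same interval as ascending Eb4 to D5.
E to D spans seven letter names (E-F-G-A-B-C-D): a seventh.
The major seventh spans 11 semitones, and Eb4 to D5 is exactly 11 semitones — so this is a major seventh.

major seventh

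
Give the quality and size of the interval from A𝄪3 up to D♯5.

A to D spans four letter names (A-B-C-D), plus an octave — that makes it an eleventh of some quality.
The perfect eleventh is 17 semitones; here we have 16, one semitone narrower: diminished.
(Equivalently, a compound diminished fourth: a diminished fourth plus an octave.)

diminished eleventh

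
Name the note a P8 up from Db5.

An octave keeps the letter name D, an octave up from D.
A perfect octave is 12 semitones; 12 semitones up from Db5 gives Db6.

Db6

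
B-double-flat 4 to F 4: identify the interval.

diminished fourth

Descending from Bbb4 to F4 is the same interval as ascending F4 to Bbb4.
F to B spans four letter names (F-G-A-B) — that makes it a fourth of some quality.
A perfect fourth would be 5 semitones; F4 to Bbb4 is 4, one semitone narrower, so the interval is diminished.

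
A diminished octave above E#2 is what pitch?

For an octave the letter name doesn't change: still E, an octave up.
A diminished octave is 11 semitones; 11 semitones up from E#2 gives E3.

E3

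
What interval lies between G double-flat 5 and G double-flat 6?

G to G is the same letter name, plus an octave, so the interval is some kind of octave.
Counting semitones, Gbb5→Gbb6 is 12, which is the perfect octave.

perfect octave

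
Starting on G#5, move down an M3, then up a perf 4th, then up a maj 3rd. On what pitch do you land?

Down a major third from G#5: E5 (4 semitones down).
E5 up a perfect fourth → A5 (5 semitones).
A major third up from A5 is C#6.

C#6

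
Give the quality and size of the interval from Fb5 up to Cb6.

F to C spans five letter names (F-G-A-B-C): a fifth.
Counting semitones, Fb5→Cb6 is 7, which is the perfect fifth.

perfect fifth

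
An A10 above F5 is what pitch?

The tenth's letter: F up three letter names plus an octave → A.
Moving 17 semitones up from F5 (the size of an augmented tenth) reaches A#6.

A#6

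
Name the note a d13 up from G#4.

Counting six letter names plus an octave up from G lands on E.
Moving 19 semitones up from G#4 (the size of a diminished thirteenth) reaches Eb6.

Eb6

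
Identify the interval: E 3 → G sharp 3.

E to G spans three letter names (E-F-G) — that makes it a third of some quality.
Counting semitones, E3→G#3 is 4, which is the major third.

M3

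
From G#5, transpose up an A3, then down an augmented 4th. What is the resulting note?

An augmented third up from G#5 is B##5.
Down an augmented fourth from B##5: F##5 (6 semitones down).

F##5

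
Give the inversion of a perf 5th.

Interval numbers invert to sum to nine: 5 + 4 = 9, so a fifth inverts to a fourth.
And perfect stays perfect under inversion, so we get a perfect fourth.

perfect 4th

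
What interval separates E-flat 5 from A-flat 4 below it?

Descending from Eb5 to Ab4 is the same interval as ascending Ab4 to Eb5.
A to E spans five letter names (A-B-C-D-E), so the interval is some kind of fifth.
The perfect fifth spans 7 semitones, and Ab4 to Eb5 is exactly 7 semitones — so this is a perfect fifth.

P5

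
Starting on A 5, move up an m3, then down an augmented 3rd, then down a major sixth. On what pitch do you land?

C double-flat 5

Up a minor third from A5: C6 (3 semitones up).
Down an augmented third from C6: Abb5 (5 semitones down).
Down a major sixth from Abb5: Cbb5 (9 semitones down).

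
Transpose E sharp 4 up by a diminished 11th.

Counting four letter names plus an octave up from E lands on A.
A diminished eleventh is 16 semitones; 16 semitones up from E#4 gives A5.

A 5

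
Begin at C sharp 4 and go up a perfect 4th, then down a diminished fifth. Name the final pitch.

B sharp 3

C#4 up a perfect fourth → F#4 (5 semitones).
F#4 down a diminished fifth → B#3 (6 semitones).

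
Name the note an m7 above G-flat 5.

F-flat 6

Seven letter names up from G: F.
Moving 10 semitones up from Gb5 (the size of a minor seventh) reaches Fb6.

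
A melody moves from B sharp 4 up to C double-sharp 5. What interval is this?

B to C spans two letter names (B-C) — that makes it a second of some quality.
B#4 to C##5 is 2 semitones, matching the major second exactly, so the quality is major.

major second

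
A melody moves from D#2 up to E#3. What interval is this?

D to E spans two letter names (D-E), plus an octave: a ninth.
D#2 to E#3 is 14 semitones, matching the major ninth exactly, so the quality is major.
(Equivalently, a compound major second: a major second plus an octave.)

major ninth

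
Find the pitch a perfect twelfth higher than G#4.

D#6

Five letters up from G (plus an octave) reaches D.
Moving 19 semitones up from G#4 (the size of a perfect twelfth) reaches D#6.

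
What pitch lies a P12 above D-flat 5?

A-flat 6

The twelfth's letter: D up five letter names plus an octave → A.
A perfect twelfth is 19 semitones; 19 semitones up from Db5 gives Ab6.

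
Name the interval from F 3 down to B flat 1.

perfect twelfth

Descending from F3 to Bb1 is the same interval as ascending Bb1 to F3.
B to F spans five letter names (B-C-D-E-F), plus an octave — that makes it a twelfth of some quality.
Bb1 to F3 is 19 semitones, matching the perfect twelfth exactly, so the quality is perfect.
(Equivalently, a compound perfect fifth: a perfect fifth plus an octave.)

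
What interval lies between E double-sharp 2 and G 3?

doubly diminished 10th

E to G spans three letter names (E-F-G), plus an octave: a tenth.
The major tenth is 16 semitones; here we have 13, three semitones narrower: doubly diminished.
(Equivalently, a compound doubly diminished third: a doubly diminished third plus an octave.)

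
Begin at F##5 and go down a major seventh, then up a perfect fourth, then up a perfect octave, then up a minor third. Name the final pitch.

Down a major seventh from F##5: G#4 (11 semitones down).
G#4 up a perfect fourth → C#5 (5 semitones).
A perfect octave up from C#5 is C#6.
C#6 up a minor third → E6 (3 semitones).

E6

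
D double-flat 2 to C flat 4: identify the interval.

D to C spans seven letter names (D-E-F-G-A-B-C), plus an octave: a fourteenth.
Dbb2 to Cb4 is 23 semitones, matching the major fourteenth exactly, so the quality is major.
(Equivalently, a compound major seventh: a major seventh plus an octave.)

major fourteenth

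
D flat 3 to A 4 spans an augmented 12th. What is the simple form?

augmented fifth

Subtracting seven from the interval number removes an octave: 12 − 7 = 5.
So an augmented twelfth is an octave plus an augmented fifth. The quality is unchanged.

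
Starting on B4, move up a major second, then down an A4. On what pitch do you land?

B4 up a major second → C#5 (2 semitones).
C#5 down an augmented fourth → G4 (6 semitones).

G4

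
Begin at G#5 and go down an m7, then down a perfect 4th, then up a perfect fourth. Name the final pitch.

G#5 down a minor seventh → A#4 (10 semitones).
Down a perfect fourth from A#4: E#4 (5 semitones down).
Up a perfect fourth from E#4: A#4 (5 semitones up).

A#4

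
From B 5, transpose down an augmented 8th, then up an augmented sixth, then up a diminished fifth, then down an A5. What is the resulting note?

An augmented octave down from B5 is Bb4.
Up an augmented sixth from Bb4: G#5 (10 semitones up).
A diminished fifth up from G#5 is D6.
D6 down an augmented fifth → Gb5 (8 semitones).

G flat 5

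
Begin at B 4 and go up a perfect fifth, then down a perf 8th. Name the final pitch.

A perfect fifth up from B4 is F#5.
Down a perfect octave from F#5: F#4 (12 semitones down).

F sharp 4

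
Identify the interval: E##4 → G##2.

major 13th

Descending from E##4 to G##2 is the same interval as ascending G##2 to E##4.
G to E spans six letter names (G-A-B-C-D-E), plus an octave, so the interval is some kind of thirteenth.
The major thirteenth spans 21 semitones, and G##2 to E##4 is exactly 21 semitones — so this is a major thirteenth.
(Equivalently, a compound major sixth: a major sixth plus an octave.)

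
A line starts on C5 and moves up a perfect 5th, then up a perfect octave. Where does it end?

G6

A perfect fifth up from C5 is G5.
A perfect octave up from G5 is G6.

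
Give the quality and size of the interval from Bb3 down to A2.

minor ninth

Descending from Bb3 to A2 is the same interval as ascending A2 to Bb3.
A to B spans two letter names (A-B), plus an octave — that makes it a ninth of some quality.
A major ninth would be 14 semitones, but A2 to Bb3 is 13 — one semitone narrower, making it a minor ninth.
(Equivalently, a compound minor second: a minor second plus an octave.)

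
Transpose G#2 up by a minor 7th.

Counting seven letter names up from G lands on F.
A minor seventh is 10 semitones; 10 semitones up from G#2 gives F#3.

F#3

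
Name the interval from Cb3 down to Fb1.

Descending from Cb3 to Fb1 is the same interval as ascending Fb1 to Cb3.
F to C spans five letter names (F-G-A-B-C), plus an octave, so the interval is some kind of twelfth.
Fb1 to Cb3 is 19 semitones, matching the perfect twelfth exactly, so the quality is perfect.
(Equivalently, a compound perfect fifth: a perfect fifth plus an octave.)

perfect twelfth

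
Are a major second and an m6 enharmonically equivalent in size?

A major second spans 2 semitones; a minor sixth spans 8 semitones. They differ by 6.

No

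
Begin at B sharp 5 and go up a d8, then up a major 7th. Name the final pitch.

A diminished octave up from B#5 is B6.
A major seventh up from B6 is A#7.

A sharp 7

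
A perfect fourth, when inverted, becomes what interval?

The rule of nine gives the new number: 9 − 4 = 5, so a fourth becomes a fifth.
The quality also flips — perfect stays perfect — giving a perfect fifth.

perfect 5th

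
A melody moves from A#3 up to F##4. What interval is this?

M6

A to F spans six letter names (A-B-C-D-E-F) — that makes it a sixth of some quality.
The major sixth spans 9 semitones, and A#3 to F##4 is exactly 9 semitones — so this is a major sixth.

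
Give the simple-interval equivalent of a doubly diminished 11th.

doubly diminished fourth

Take out an octave (7 from the number): 11 − 7 = 4.
So a doubly diminished eleventh is an octave plus a doubly diminished fourth. The quality is unchanged.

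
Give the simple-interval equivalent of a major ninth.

major 2nd

Each octave removed subtracts seven from the number: 9 − 7 = 2.
That makes a major ninth a compound major second — an octave plus a major second.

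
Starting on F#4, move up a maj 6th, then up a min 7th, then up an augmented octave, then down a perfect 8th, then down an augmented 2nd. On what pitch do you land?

B5

F#4 up a major sixth → D#5 (9 semitones).
D#5 up a minor seventh → C#6 (10 semitones).
C#6 up an augmented octave → C##7 (13 semitones).
C##7 down a perfect octave → C##6 (12 semitones).
C##6 down an augmented second → B5 (3 semitones).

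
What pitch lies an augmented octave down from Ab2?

Abb1

An octave keeps the letter name A, an octave down from A.
An augmented octave is 13 semitones; 13 semitones down from Ab2 gives Abb1.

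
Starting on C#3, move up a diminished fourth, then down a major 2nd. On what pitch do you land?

Up a diminished fourth from C#3: F3 (4 semitones up).
Down a major second from F3: Eb3 (2 semitones down).

Eb3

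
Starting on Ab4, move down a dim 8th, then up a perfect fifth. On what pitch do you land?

E4

Ab4 down a diminished octave → A3 (11 semitones).
Up a perfect fifth from A3: E4 (7 semitones up).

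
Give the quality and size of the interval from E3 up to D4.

m7

E to D spans seven letter names (E-F-G-A-B-C-D), so the interval is some kind of seventh.
E3 to D4 is 10 semitones, a half step short of the major seventh (11), so this is minor.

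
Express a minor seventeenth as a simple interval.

Subtracting seven from the interval number removes an octave: 17 − 14 = 3.
So a minor seventeenth is 2 octaves plus a minor third. The quality is unchanged.

m3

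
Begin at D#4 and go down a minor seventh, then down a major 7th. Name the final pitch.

D#4 down a minor seventh → E#3 (10 semitones).
A major seventh down from E#3 is F#2.

F#2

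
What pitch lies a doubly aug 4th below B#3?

F3

Counting four letter names down from B lands on F.
A doubly augmented fourth is 7 semitones; 7 semitones down from B#3 gives F3.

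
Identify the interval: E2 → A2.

perfect fourth

E to A spans four letter names (E-F-G-A): a fourth.
Counting semitones, E2→A2 is 5, which is the perfect fourth.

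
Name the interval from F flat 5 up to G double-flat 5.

minor 2nd

F to G spans two letter names (F-G) — that makes it a second of some quality.
Fb5 to Gbb5 is 1 semitone, a half step short of the major second (2), so this is minor.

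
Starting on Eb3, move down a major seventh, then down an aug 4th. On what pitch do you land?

Down a major seventh from Eb3: Fb2 (11 semitones down).
An augmented fourth down from Fb2 is Cbb2.

Cbb2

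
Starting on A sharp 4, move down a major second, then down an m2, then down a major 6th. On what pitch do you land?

A sharp 3

Down a major second from A#4: G#4 (2 semitones down).
Down a minor second from G#4: F##4 (1 semitone down).
F##4 down a major sixth → A#3 (9 semitones).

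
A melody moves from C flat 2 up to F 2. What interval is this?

C to F spans four letter names (C-D-E-F) — that makes it a fourth of some quality.
Cb2 to F2 spans 6 semitones — one semitone wider than the perfect fourth (5) — giving an augmented fourth.

augmented fourth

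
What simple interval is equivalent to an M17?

Take out 2 octaves (14 from the number): 17 − 14 = 3.
Quality carries through unchanged, so the simple form is a major third.

major third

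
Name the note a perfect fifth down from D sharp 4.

Counting five letter names down from D lands on G.
Moving 7 semitones down from D#4 (the size of a perfect fifth) reaches G#3.

G sharp 3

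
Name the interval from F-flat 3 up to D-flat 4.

major sixth

F to D spans six letter names (F-G-A-B-C-D), so the interval is some kind of sixth.
Counting semitones, Fb3→Db4 is 9, which is the major sixth.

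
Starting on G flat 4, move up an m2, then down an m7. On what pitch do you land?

Up a minor second from Gb4: Abb4 (1 semitone up).
A minor seventh down from Abb4 is Bbb3.

B double-flat 3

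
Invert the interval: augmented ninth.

First reduce the compound augmented ninth to its simple form, an augmented second.
Inverted interval numbers add to nine, so a second pairs with a seventh (2 + 7 = 9).
The quality also flips — augmented becomes diminished — giving a diminished seventh.

d7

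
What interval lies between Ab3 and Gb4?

A to G spans seven letter names (A-B-C-D-E-F-G): a seventh.
Ab3 to Gb4 is 10 semitones, a half step short of the major seventh (11), so this is minor.

minor 7th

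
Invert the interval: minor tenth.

major sixth

First reduce the compound minor tenth to its simple form, a minor third.
The rule of nine gives the new number: 9 − 3 = 6, so a third becomes a sixth.
Quality inverts too: minor becomes major. That makes the inversion a major sixth.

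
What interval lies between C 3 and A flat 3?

minor sixth

C to A spans six letter names (C-D-E-F-G-A), so the interval is some kind of sixth.
A major sixth would be 9 semitones, but C3 to Ab3 is 8 — one semitone narrower, making it a minor sixth.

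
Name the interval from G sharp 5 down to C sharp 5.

perfect 5th

Descending from G#5 to C#5 is the same interval as ascending C#5 to G#5.
C to G spans five letter names (C-D-E-F-G) — that makes it a fifth of some quality.
The perfect fifth spans 7 semitones, and C#5 to G#5 is exactly 7 semitones — so this is a perfect fifth.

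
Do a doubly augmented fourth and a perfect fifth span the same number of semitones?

Yes

A doubly augmented fourth = 7 semitones = a perfect fifth; enharmonically equal.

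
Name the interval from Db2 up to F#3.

D to F spans three letter names (D-E-F), plus an octave: a tenth.
A major tenth would be 16 semitones; Db2 to F#3 is 17, one semitone wider, so the interval is augmented.
(Equivalently, a compound augmented third: an augmented third plus an octave.)

augmented tenth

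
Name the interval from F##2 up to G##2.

major 2nd

F to G spans two letter names (F-G) — that makes it a second of some quality.
Counting semitones, F##2→G##2 is 2, which is the major second.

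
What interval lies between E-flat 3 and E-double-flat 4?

d8

E to E is the same letter name, plus an octave — that makes it an octave of some quality.
Eb3 to Ebb4 spans 11 semitones — one semitone narrower than the perfect octave (12) — giving a diminished octave.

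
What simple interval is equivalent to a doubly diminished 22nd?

Take out 2 octaves (14 from the number): 22 − 14 = 8.
Quality carries through unchanged, so the simple form is a doubly diminished octave.

dd8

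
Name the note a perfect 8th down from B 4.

An octave keeps the letter name B, an octave down from B.
A perfect octave spans 12 semitones, so from B4 the target pitch is B3.

B 3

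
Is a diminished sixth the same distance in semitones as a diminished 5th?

A diminished sixth is 7 semitones but a diminished fifth is 6 semitones — different sizes.

No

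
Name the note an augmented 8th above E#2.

The letter stays E (same as the start), shifted an octave up.
An augmented octave spans 13 semitones, so from E#2 the target pitch is E##3.

E##3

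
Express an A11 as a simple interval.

A4

Take out an octave (7 from the number): 11 − 7 = 4.
Quality carries through unchanged, so the simple form is an augmented fourth.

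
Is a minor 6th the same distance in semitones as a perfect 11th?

A minor sixth is 8 semitones but a perfect eleventh is 17 semitones — different sizes.

No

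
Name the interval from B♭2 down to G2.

Descending from Bb2 to G2 is the same interval as ascending G2 to Bb2.
G to B spans three letter names (G-A-B), so the interval is some kind of third.
At 3 semitones, G2→Bb2 falls one short of a major third: minor.

minor 3rd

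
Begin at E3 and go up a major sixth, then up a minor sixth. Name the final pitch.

A4

Up a major sixth from E3: C#4 (9 semitones up).
A minor sixth up from C#4 is A4.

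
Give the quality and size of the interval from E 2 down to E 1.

perfect octave

Descending from E2 to E1 is the same interval as ascending E1 to E2.
E to E is the same letter name, plus an octave, so the interval is some kind of octave.
E1 to E2 is 12 semitones, matching the perfect octave exactly, so the quality is perfect.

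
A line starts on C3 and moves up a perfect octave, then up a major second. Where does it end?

Up a perfect octave from C3: C4 (12 semitones up).
C4 up a major second → D4 (2 semitones).

D4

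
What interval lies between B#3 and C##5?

B to C spans two letter names (B-C), plus an octave — that makes it a ninth of some quality.
The major ninth spans 14 semitones, and B#3 to C##5 is exactly 14 semitones — so this is a major ninth.
(Equivalently, a compound major second: a major second plus an octave.)

major 9th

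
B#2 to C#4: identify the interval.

B to C spans two letter names (B-C), plus an octave, so the interval is some kind of ninth.
B#2 to C#4 is 13 semitones, a half step short of the major ninth (14), so this is minor.
(Equivalently, a compound minor second: a minor second plus an octave.)

minor ninth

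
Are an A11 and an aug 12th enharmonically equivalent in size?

No

18 semitones (augmented eleventh) vs 20 semitones (augmented twelfth): not equal.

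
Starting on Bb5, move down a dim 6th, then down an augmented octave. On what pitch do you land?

D4

A diminished sixth down from Bb5 is D#5.
An augmented octave down from D#5 is D4.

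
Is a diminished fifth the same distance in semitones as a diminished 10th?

No

A diminished fifth spans 6 semitones; a diminished tenth spans 14 semitones. They differ by 8.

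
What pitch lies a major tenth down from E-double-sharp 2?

C-double-sharp 1

Counting three letter names plus an octave down from E lands on C.
Moving 16 semitones down from E##2 (the size of a major tenth) reaches C##1.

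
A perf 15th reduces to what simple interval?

Subtracting seven from the interval number removes an octave: 15 − 7 = 8.
That makes a perfect fifteenth a compound perfect octave — an octave plus a perfect octave.

perfect octave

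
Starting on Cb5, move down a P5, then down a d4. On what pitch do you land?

A perfect fifth down from Cb5 is Fb4.
A diminished fourth down from Fb4 is C4.

C4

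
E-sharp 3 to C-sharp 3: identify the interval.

Descending from E#3 to C#3 is the same interval as ascending C#3 to E#3.
C to E spans three letter names (C-D-E): a third.
The major third spans 4 semitones, and C#3 to E#3 is exactly 4 semitones — so this is a major third.

M3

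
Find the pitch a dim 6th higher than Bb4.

The sixth takes the letter from B up to G.
A diminished sixth spans 7 semitones, so from Bb4 the target pitch is Gbb5.

Gbb5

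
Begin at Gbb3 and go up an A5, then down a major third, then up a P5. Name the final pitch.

Up an augmented fifth from Gbb3: Db4 (8 semitones up).
Db4 down a major third → Bbb3 (4 semitones).
Up a perfect fifth from Bbb3: Fb4 (7 semitones up).

Fb4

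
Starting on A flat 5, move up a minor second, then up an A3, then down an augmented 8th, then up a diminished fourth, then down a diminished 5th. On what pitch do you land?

A minor second up from Ab5 is Bbb5.
An augmented third up from Bbb5 is D6.
D6 down an augmented octave → Db5 (13 semitones).
Db5 up a diminished fourth → Gbb5 (4 semitones).
Down a diminished fifth from Gbb5: Cb5 (6 semitones down).

C flat 5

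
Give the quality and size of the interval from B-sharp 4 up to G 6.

d13

B to G spans six letter names (B-C-D-E-F-G), plus an octave, so the interval is some kind of thirteenth.
B#4 to G6 spans 19 semitones — two semitones narrower than the major thirteenth (21) — giving a diminished thirteenth.
(Equivalently, a compound diminished sixth: a diminished sixth plus an octave.)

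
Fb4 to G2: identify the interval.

Descending from Fb4 to G2 is the same interval as ascending G2 to Fb4.
G to F spans seven letter names (G-A-B-C-D-E-F), plus an octave: a fourteenth.
The major fourteenth is 23 semitones; here we have 21, two semitones narrower: diminished.
(Equivalently, a compound diminished seventh: a diminished seventh plus an octave.)

d14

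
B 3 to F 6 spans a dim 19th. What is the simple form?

Take out 2 octaves (14 from the number): 19 − 14 = 5.
Quality carries through unchanged, so the simple form is a diminished fifth.

diminished fifth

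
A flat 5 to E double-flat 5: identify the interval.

Descending from Ab5 to Ebb5 is the same interval as ascending Ebb5 to Ab5.
E to A spans four letter names (E-F-G-A): a fourth.
The perfect fourth is 5 semitones; here we have 6, one semitone wider: augmented.

augmented 4th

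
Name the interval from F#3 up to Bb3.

F to B spans four letter names (F-G-A-B): a fourth.
F#3 to Bb3 spans 4 semitones — one semitone narrower than the perfect fourth (5) — giving a diminished fourth.

diminished 4th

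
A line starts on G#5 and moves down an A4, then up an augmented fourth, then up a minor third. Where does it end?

G#5 down an augmented fourth → D5 (6 semitones).
An augmented fourth up from D5 is G#5.
A minor third up from G#5 is B5.

B5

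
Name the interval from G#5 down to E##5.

Descending from G#5 to E##5 is the same interval as ascending E##5 to G#5.
E to G spans three letter names (E-F-G), so the interval is some kind of third.
The major third is 4 semitones; here we have 2, two semitones narrower: diminished.

diminished third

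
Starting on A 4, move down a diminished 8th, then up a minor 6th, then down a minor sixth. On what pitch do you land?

A4 down a diminished octave → A#3 (11 semitones).
A#3 up a minor sixth → F#4 (8 semitones).
Down a minor sixth from F#4: A#3 (8 semitones down).

A sharp 3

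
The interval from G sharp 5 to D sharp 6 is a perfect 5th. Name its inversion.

perfect fourth

Interval numbers invert to sum to nine: 5 + 4 = 9, so a fifth inverts to a fourth.
Quality inverts too: perfect stays perfect. That makes the inversion a perfect fourth.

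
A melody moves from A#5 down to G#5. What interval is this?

Descending from A#5 to G#5 is the same interval as ascending G#5 to A#5.
G to A spans two letter names (G-A), so the interval is some kind of second.
G#5 to A#5 is 2 semitones, matching the major second exactly, so the quality is major.

M2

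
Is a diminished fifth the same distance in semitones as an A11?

No

A diminished fifth spans 6 semitones; an augmented eleventh spans 18 semitones. They differ by 12.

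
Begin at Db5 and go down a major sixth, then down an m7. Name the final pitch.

Gb3

Db5 down a major sixth → Fb4 (9 semitones).
A minor seventh down from Fb4 is Gb3.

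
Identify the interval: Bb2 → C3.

B to C spans two letter names (B-C), so the interval is some kind of second.
The major second spans 2 semitones, and Bb2 to C3 is exactly 2 semitones — so this is a major second.

M2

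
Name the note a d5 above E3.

Five letter names up from E: B.
Moving 6 semitones up from E3 (the size of a diminished fifth) reaches Bb3.

Bb3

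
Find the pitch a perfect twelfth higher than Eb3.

Counting five letter names plus an octave up from E lands on B.
A perfect twelfth is 19 semitones; 19 semitones up from Eb3 gives Bb4.

Bb4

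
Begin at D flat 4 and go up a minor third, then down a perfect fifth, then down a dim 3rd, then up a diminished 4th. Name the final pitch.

Db4 up a minor third → Fb4 (3 semitones).
A perfect fifth down from Fb4 is Bbb3.
Bbb3 down a diminished third → G3 (2 semitones).
A diminished fourth up from G3 is Cb4.

C flat 4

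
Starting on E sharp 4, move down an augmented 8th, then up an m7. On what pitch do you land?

D 4

An augmented octave down from E#4 is E3.
A minor seventh up from E3 is D4.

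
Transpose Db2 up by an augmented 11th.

Counting four letter names plus an octave up from D lands on G.
An augmented eleventh spans 18 semitones, so from Db2 the target pitch is G3.

G3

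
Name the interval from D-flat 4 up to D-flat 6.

perfect fifteenth

D to D is the same letter name, plus 2 octaves: a fifteenth.
The perfect fifteenth spans 24 semitones, and Db4 to Db6 is exactly 24 semitones — so this is a perfect fifteenth.
(Equivalently, a compound perfect octave: a perfect octave plus an octave.)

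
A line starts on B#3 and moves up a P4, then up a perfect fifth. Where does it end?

B#4

Up a perfect fourth from B#3: E#4 (5 semitones up).
A perfect fifth up from E#4 is B#4.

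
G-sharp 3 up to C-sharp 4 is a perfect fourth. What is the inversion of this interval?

perfect 5th

Inverted interval numbers add to nine, so a fourth pairs with a fifth (4 + 5 = 9).
And perfect stays perfect under inversion, so we get a perfect fifth.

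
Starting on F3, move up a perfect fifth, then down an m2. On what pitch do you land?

A perfect fifth up from F3 is C4.
A minor second down from C4 is B3.

B3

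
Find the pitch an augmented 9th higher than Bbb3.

The ninth's letter: B up two letter names plus an octave → C.
An augmented ninth is 15 semitones; 15 semitones up from Bbb3 gives C5.

C5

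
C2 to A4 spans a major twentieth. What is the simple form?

Take out 2 octaves (14 from the number): 20 − 14 = 6.
That makes a major twentieth a compound major sixth — 2 octaves plus a major sixth.

major sixth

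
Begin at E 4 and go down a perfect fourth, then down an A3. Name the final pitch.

A perfect fourth down from E4 is B3.
An augmented third down from B3 is Gb3.

G flat 3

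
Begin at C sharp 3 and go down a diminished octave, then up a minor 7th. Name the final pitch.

B sharp 2

Down a diminished octave from C#3: C##2 (11 semitones down).
Up a minor seventh from C##2: B#2 (10 semitones up).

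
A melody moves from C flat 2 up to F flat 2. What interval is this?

perfect fourth

C to F spans four letter names (C-D-E-F), so the interval is some kind of fourth.
Counting semitones, Cb2→Fb2 is 5, which is the perfect fourth.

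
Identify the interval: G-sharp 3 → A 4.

minor ninth

G to A spans two letter names (G-A), plus an octave: a ninth.
A major ninth would be 14 semitones, but G#3 to A4 is 13 — one semitone narrower, making it a minor ninth.
(Equivalently, a compound minor second: a minor second plus an octave.)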